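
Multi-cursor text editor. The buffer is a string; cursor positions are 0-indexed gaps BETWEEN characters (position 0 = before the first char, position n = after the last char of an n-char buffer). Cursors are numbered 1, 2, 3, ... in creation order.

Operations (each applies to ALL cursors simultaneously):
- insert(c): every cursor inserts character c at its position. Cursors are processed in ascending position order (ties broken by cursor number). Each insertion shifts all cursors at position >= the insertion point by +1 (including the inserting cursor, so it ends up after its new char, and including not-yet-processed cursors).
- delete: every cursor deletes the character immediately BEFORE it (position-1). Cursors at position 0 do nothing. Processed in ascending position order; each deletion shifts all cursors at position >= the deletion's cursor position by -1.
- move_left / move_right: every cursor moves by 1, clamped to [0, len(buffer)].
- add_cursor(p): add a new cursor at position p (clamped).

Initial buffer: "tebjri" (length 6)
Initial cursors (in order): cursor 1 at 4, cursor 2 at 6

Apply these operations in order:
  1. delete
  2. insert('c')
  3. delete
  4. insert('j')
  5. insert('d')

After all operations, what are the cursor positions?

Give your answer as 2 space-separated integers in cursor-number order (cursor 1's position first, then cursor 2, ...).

After op 1 (delete): buffer="tebr" (len 4), cursors c1@3 c2@4, authorship ....
After op 2 (insert('c')): buffer="tebcrc" (len 6), cursors c1@4 c2@6, authorship ...1.2
After op 3 (delete): buffer="tebr" (len 4), cursors c1@3 c2@4, authorship ....
After op 4 (insert('j')): buffer="tebjrj" (len 6), cursors c1@4 c2@6, authorship ...1.2
After op 5 (insert('d')): buffer="tebjdrjd" (len 8), cursors c1@5 c2@8, authorship ...11.22

Answer: 5 8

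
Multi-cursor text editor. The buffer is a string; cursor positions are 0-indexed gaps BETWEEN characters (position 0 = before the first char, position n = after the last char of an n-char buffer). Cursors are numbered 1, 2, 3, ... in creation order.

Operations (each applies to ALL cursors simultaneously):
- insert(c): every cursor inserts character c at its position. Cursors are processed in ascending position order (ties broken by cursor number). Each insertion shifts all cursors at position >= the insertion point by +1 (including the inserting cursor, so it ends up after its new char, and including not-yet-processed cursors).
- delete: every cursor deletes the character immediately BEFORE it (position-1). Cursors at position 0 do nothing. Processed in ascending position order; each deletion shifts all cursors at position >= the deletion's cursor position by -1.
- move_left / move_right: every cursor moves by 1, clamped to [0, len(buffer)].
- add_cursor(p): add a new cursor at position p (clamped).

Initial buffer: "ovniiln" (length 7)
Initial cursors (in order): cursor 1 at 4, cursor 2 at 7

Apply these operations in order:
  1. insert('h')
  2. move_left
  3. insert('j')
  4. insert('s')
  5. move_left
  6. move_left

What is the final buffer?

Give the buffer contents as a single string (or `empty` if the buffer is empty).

Answer: ovnijshilnjsh

Derivation:
After op 1 (insert('h')): buffer="ovnihilnh" (len 9), cursors c1@5 c2@9, authorship ....1...2
After op 2 (move_left): buffer="ovnihilnh" (len 9), cursors c1@4 c2@8, authorship ....1...2
After op 3 (insert('j')): buffer="ovnijhilnjh" (len 11), cursors c1@5 c2@10, authorship ....11...22
After op 4 (insert('s')): buffer="ovnijshilnjsh" (len 13), cursors c1@6 c2@12, authorship ....111...222
After op 5 (move_left): buffer="ovnijshilnjsh" (len 13), cursors c1@5 c2@11, authorship ....111...222
After op 6 (move_left): buffer="ovnijshilnjsh" (len 13), cursors c1@4 c2@10, authorship ....111...222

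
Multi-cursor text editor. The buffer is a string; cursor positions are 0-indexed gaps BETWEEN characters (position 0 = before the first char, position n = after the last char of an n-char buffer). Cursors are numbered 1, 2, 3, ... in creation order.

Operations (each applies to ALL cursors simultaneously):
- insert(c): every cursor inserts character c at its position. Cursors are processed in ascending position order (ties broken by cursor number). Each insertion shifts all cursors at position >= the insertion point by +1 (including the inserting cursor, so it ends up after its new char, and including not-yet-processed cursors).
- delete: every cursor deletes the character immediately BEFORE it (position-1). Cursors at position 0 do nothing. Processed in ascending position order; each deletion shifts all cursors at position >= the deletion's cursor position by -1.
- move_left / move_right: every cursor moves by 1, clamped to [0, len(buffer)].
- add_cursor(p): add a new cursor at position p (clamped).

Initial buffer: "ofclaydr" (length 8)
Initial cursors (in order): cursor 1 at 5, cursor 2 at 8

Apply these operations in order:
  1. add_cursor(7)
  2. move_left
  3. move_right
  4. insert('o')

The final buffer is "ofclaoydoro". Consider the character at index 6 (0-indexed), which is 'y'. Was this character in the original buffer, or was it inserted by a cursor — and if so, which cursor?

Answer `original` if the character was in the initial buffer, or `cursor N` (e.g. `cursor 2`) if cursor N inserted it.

Answer: original

Derivation:
After op 1 (add_cursor(7)): buffer="ofclaydr" (len 8), cursors c1@5 c3@7 c2@8, authorship ........
After op 2 (move_left): buffer="ofclaydr" (len 8), cursors c1@4 c3@6 c2@7, authorship ........
After op 3 (move_right): buffer="ofclaydr" (len 8), cursors c1@5 c3@7 c2@8, authorship ........
After op 4 (insert('o')): buffer="ofclaoydoro" (len 11), cursors c1@6 c3@9 c2@11, authorship .....1..3.2
Authorship (.=original, N=cursor N): . . . . . 1 . . 3 . 2
Index 6: author = original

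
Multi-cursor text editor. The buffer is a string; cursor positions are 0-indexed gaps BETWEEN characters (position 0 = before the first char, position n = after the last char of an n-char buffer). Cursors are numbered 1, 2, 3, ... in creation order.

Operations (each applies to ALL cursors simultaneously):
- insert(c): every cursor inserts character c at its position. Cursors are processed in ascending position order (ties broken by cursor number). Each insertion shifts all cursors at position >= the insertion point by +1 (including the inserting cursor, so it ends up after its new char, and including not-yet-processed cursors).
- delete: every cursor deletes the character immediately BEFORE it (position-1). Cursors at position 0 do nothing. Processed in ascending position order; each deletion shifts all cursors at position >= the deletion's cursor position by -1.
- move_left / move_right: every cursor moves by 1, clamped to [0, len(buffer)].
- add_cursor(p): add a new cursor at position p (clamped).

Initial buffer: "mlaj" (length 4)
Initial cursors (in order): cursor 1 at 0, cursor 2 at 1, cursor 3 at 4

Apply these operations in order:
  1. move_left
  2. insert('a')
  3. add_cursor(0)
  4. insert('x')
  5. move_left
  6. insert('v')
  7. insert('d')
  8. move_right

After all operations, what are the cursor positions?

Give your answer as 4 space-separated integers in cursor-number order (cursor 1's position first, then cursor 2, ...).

Answer: 11 11 18 3

Derivation:
After op 1 (move_left): buffer="mlaj" (len 4), cursors c1@0 c2@0 c3@3, authorship ....
After op 2 (insert('a')): buffer="aamlaaj" (len 7), cursors c1@2 c2@2 c3@6, authorship 12...3.
After op 3 (add_cursor(0)): buffer="aamlaaj" (len 7), cursors c4@0 c1@2 c2@2 c3@6, authorship 12...3.
After op 4 (insert('x')): buffer="xaaxxmlaaxj" (len 11), cursors c4@1 c1@5 c2@5 c3@10, authorship 41212...33.
After op 5 (move_left): buffer="xaaxxmlaaxj" (len 11), cursors c4@0 c1@4 c2@4 c3@9, authorship 41212...33.
After op 6 (insert('v')): buffer="vxaaxvvxmlaavxj" (len 15), cursors c4@1 c1@7 c2@7 c3@13, authorship 44121122...333.
After op 7 (insert('d')): buffer="vdxaaxvvddxmlaavdxj" (len 19), cursors c4@2 c1@10 c2@10 c3@17, authorship 44412112122...3333.
After op 8 (move_right): buffer="vdxaaxvvddxmlaavdxj" (len 19), cursors c4@3 c1@11 c2@11 c3@18, authorship 44412112122...3333.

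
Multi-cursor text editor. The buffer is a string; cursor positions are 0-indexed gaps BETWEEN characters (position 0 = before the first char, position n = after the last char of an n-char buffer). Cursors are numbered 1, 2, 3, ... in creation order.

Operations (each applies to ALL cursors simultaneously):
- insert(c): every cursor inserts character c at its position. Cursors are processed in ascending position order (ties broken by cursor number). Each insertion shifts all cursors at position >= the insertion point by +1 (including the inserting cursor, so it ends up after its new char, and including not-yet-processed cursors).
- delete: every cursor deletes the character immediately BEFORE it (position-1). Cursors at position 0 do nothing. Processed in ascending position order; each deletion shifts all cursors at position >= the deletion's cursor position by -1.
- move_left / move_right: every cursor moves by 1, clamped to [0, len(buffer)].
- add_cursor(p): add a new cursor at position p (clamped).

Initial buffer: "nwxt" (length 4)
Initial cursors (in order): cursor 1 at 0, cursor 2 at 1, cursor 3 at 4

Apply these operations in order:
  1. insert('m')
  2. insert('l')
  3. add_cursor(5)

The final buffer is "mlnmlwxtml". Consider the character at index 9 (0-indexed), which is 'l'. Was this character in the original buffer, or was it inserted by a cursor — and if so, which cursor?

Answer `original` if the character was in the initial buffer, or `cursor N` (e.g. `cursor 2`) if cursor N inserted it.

After op 1 (insert('m')): buffer="mnmwxtm" (len 7), cursors c1@1 c2@3 c3@7, authorship 1.2...3
After op 2 (insert('l')): buffer="mlnmlwxtml" (len 10), cursors c1@2 c2@5 c3@10, authorship 11.22...33
After op 3 (add_cursor(5)): buffer="mlnmlwxtml" (len 10), cursors c1@2 c2@5 c4@5 c3@10, authorship 11.22...33
Authorship (.=original, N=cursor N): 1 1 . 2 2 . . . 3 3
Index 9: author = 3

Answer: cursor 3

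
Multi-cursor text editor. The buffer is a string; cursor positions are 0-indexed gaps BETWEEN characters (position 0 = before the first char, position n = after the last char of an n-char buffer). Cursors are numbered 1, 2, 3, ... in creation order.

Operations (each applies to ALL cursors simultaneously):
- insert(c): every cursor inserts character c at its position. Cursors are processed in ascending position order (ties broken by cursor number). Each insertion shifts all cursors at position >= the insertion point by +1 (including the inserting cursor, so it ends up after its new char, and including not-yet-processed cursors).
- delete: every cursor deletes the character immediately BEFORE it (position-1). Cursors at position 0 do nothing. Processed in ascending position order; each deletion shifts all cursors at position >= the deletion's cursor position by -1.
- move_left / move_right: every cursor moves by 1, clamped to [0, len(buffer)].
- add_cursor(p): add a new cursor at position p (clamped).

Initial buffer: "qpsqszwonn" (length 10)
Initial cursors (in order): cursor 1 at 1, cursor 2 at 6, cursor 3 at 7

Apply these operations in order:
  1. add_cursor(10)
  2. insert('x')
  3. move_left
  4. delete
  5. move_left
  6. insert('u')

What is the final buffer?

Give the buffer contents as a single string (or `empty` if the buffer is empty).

Answer: uxpsqusuxxounx

Derivation:
After op 1 (add_cursor(10)): buffer="qpsqszwonn" (len 10), cursors c1@1 c2@6 c3@7 c4@10, authorship ..........
After op 2 (insert('x')): buffer="qxpsqszxwxonnx" (len 14), cursors c1@2 c2@8 c3@10 c4@14, authorship .1.....2.3...4
After op 3 (move_left): buffer="qxpsqszxwxonnx" (len 14), cursors c1@1 c2@7 c3@9 c4@13, authorship .1.....2.3...4
After op 4 (delete): buffer="xpsqsxxonx" (len 10), cursors c1@0 c2@5 c3@6 c4@9, authorship 1....23..4
After op 5 (move_left): buffer="xpsqsxxonx" (len 10), cursors c1@0 c2@4 c3@5 c4@8, authorship 1....23..4
After op 6 (insert('u')): buffer="uxpsqusuxxounx" (len 14), cursors c1@1 c2@6 c3@8 c4@12, authorship 11...2.323.4.4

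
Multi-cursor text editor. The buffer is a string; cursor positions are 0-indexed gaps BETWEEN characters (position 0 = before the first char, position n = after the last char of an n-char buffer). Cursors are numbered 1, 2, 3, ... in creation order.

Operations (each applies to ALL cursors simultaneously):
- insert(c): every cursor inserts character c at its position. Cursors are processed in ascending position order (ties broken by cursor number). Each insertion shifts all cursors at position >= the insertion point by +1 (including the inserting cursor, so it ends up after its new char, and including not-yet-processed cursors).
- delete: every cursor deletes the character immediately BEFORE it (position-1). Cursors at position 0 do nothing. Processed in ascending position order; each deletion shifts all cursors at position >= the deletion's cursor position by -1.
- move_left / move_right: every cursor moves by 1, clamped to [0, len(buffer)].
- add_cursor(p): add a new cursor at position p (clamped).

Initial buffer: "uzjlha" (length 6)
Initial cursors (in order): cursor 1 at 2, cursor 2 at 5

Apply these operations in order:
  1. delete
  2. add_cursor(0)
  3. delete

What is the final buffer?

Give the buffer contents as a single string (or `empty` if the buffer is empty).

Answer: ja

Derivation:
After op 1 (delete): buffer="ujla" (len 4), cursors c1@1 c2@3, authorship ....
After op 2 (add_cursor(0)): buffer="ujla" (len 4), cursors c3@0 c1@1 c2@3, authorship ....
After op 3 (delete): buffer="ja" (len 2), cursors c1@0 c3@0 c2@1, authorship ..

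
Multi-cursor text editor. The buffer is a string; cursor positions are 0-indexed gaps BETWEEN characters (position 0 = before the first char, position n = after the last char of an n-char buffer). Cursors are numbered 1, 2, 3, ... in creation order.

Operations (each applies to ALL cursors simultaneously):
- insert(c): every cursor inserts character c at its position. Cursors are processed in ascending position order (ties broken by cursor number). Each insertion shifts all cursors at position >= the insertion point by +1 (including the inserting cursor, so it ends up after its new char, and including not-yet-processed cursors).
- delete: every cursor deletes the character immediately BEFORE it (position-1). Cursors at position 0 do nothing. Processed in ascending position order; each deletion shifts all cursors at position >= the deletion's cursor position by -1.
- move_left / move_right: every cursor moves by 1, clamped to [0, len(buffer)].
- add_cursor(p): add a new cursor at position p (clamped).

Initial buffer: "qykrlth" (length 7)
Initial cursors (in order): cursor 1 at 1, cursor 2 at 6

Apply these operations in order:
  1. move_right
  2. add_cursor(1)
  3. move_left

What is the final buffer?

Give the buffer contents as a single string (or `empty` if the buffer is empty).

Answer: qykrlth

Derivation:
After op 1 (move_right): buffer="qykrlth" (len 7), cursors c1@2 c2@7, authorship .......
After op 2 (add_cursor(1)): buffer="qykrlth" (len 7), cursors c3@1 c1@2 c2@7, authorship .......
After op 3 (move_left): buffer="qykrlth" (len 7), cursors c3@0 c1@1 c2@6, authorship .......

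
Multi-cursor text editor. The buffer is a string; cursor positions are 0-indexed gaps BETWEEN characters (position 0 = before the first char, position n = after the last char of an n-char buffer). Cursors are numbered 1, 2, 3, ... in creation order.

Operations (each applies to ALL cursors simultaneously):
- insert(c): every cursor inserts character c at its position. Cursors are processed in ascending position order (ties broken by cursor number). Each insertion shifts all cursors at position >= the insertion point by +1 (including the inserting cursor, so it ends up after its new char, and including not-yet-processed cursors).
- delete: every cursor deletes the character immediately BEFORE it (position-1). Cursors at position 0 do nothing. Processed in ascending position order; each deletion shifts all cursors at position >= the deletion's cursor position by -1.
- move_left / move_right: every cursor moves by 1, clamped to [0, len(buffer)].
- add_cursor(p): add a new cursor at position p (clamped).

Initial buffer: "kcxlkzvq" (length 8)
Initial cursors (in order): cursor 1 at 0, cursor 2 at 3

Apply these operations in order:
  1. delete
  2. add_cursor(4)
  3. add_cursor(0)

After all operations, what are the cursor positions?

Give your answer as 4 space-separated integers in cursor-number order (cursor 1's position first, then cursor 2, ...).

Answer: 0 2 4 0

Derivation:
After op 1 (delete): buffer="kclkzvq" (len 7), cursors c1@0 c2@2, authorship .......
After op 2 (add_cursor(4)): buffer="kclkzvq" (len 7), cursors c1@0 c2@2 c3@4, authorship .......
After op 3 (add_cursor(0)): buffer="kclkzvq" (len 7), cursors c1@0 c4@0 c2@2 c3@4, authorship .......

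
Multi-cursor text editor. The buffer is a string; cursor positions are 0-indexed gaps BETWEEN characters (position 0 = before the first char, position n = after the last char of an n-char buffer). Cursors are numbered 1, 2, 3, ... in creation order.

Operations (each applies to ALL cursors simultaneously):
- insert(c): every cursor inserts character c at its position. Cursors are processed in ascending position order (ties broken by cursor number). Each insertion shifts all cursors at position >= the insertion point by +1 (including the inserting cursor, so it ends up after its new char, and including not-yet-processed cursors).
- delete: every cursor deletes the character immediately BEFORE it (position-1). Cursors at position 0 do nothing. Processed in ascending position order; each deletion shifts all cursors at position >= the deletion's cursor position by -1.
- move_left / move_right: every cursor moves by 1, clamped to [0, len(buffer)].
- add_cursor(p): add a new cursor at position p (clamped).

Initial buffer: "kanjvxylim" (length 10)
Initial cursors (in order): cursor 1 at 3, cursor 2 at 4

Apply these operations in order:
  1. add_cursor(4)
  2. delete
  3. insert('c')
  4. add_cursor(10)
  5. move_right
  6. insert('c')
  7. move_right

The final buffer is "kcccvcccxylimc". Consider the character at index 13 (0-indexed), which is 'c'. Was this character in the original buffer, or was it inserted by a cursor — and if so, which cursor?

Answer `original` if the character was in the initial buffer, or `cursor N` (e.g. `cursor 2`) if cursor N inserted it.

Answer: cursor 4

Derivation:
After op 1 (add_cursor(4)): buffer="kanjvxylim" (len 10), cursors c1@3 c2@4 c3@4, authorship ..........
After op 2 (delete): buffer="kvxylim" (len 7), cursors c1@1 c2@1 c3@1, authorship .......
After op 3 (insert('c')): buffer="kcccvxylim" (len 10), cursors c1@4 c2@4 c3@4, authorship .123......
After op 4 (add_cursor(10)): buffer="kcccvxylim" (len 10), cursors c1@4 c2@4 c3@4 c4@10, authorship .123......
After op 5 (move_right): buffer="kcccvxylim" (len 10), cursors c1@5 c2@5 c3@5 c4@10, authorship .123......
After op 6 (insert('c')): buffer="kcccvcccxylimc" (len 14), cursors c1@8 c2@8 c3@8 c4@14, authorship .123.123.....4
After op 7 (move_right): buffer="kcccvcccxylimc" (len 14), cursors c1@9 c2@9 c3@9 c4@14, authorship .123.123.....4
Authorship (.=original, N=cursor N): . 1 2 3 . 1 2 3 . . . . . 4
Index 13: author = 4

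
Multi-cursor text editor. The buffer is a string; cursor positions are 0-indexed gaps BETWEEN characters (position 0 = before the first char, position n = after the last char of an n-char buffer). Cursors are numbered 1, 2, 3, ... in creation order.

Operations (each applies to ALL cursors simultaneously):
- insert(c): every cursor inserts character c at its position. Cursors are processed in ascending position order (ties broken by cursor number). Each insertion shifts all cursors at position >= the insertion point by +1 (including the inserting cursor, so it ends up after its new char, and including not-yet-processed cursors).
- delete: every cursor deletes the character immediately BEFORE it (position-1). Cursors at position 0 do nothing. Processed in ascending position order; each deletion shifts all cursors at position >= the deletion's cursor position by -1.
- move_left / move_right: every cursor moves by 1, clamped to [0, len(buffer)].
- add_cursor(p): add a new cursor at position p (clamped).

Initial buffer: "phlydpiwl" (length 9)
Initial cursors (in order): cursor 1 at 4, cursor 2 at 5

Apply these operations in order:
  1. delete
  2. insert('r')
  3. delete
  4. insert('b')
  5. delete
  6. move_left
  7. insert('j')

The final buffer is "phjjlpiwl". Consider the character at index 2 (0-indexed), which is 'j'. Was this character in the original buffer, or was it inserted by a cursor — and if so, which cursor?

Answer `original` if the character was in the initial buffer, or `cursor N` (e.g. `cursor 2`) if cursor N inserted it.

Answer: cursor 1

Derivation:
After op 1 (delete): buffer="phlpiwl" (len 7), cursors c1@3 c2@3, authorship .......
After op 2 (insert('r')): buffer="phlrrpiwl" (len 9), cursors c1@5 c2@5, authorship ...12....
After op 3 (delete): buffer="phlpiwl" (len 7), cursors c1@3 c2@3, authorship .......
After op 4 (insert('b')): buffer="phlbbpiwl" (len 9), cursors c1@5 c2@5, authorship ...12....
After op 5 (delete): buffer="phlpiwl" (len 7), cursors c1@3 c2@3, authorship .......
After op 6 (move_left): buffer="phlpiwl" (len 7), cursors c1@2 c2@2, authorship .......
After op 7 (insert('j')): buffer="phjjlpiwl" (len 9), cursors c1@4 c2@4, authorship ..12.....
Authorship (.=original, N=cursor N): . . 1 2 . . . . .
Index 2: author = 1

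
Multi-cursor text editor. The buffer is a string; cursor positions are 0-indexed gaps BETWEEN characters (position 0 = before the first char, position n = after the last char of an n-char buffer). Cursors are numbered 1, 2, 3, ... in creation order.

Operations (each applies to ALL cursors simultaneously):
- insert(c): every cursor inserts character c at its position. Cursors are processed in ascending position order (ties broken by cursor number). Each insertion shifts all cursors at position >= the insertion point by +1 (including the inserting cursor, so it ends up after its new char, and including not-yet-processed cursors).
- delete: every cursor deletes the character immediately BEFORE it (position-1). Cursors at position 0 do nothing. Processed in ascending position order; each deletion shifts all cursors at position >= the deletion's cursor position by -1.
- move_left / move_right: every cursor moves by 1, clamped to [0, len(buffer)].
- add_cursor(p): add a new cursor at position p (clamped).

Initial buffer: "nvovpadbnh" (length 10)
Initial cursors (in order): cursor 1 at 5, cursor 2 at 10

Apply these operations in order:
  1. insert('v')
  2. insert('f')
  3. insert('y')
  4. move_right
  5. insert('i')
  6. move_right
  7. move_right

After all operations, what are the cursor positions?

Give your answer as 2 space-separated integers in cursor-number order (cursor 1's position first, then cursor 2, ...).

After op 1 (insert('v')): buffer="nvovpvadbnhv" (len 12), cursors c1@6 c2@12, authorship .....1.....2
After op 2 (insert('f')): buffer="nvovpvfadbnhvf" (len 14), cursors c1@7 c2@14, authorship .....11.....22
After op 3 (insert('y')): buffer="nvovpvfyadbnhvfy" (len 16), cursors c1@8 c2@16, authorship .....111.....222
After op 4 (move_right): buffer="nvovpvfyadbnhvfy" (len 16), cursors c1@9 c2@16, authorship .....111.....222
After op 5 (insert('i')): buffer="nvovpvfyaidbnhvfyi" (len 18), cursors c1@10 c2@18, authorship .....111.1....2222
After op 6 (move_right): buffer="nvovpvfyaidbnhvfyi" (len 18), cursors c1@11 c2@18, authorship .....111.1....2222
After op 7 (move_right): buffer="nvovpvfyaidbnhvfyi" (len 18), cursors c1@12 c2@18, authorship .....111.1....2222

Answer: 12 18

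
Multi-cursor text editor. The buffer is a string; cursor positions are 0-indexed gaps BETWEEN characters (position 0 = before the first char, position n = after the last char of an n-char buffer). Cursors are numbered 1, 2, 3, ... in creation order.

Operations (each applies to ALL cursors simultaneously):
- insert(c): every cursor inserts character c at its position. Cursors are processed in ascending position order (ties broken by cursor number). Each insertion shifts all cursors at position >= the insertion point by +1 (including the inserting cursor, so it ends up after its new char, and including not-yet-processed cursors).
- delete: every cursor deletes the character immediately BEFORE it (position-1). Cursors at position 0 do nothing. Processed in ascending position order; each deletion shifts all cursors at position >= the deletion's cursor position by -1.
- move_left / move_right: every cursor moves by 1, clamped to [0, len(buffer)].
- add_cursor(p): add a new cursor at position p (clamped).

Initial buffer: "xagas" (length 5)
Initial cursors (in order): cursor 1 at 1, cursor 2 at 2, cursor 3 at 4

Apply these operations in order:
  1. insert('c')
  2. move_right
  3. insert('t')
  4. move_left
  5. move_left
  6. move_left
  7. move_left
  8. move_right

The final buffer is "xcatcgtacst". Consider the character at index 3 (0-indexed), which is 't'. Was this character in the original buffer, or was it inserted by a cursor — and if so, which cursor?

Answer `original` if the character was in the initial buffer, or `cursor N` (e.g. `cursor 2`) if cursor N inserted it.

Answer: cursor 1

Derivation:
After op 1 (insert('c')): buffer="xcacgacs" (len 8), cursors c1@2 c2@4 c3@7, authorship .1.2..3.
After op 2 (move_right): buffer="xcacgacs" (len 8), cursors c1@3 c2@5 c3@8, authorship .1.2..3.
After op 3 (insert('t')): buffer="xcatcgtacst" (len 11), cursors c1@4 c2@7 c3@11, authorship .1.12.2.3.3
After op 4 (move_left): buffer="xcatcgtacst" (len 11), cursors c1@3 c2@6 c3@10, authorship .1.12.2.3.3
After op 5 (move_left): buffer="xcatcgtacst" (len 11), cursors c1@2 c2@5 c3@9, authorship .1.12.2.3.3
After op 6 (move_left): buffer="xcatcgtacst" (len 11), cursors c1@1 c2@4 c3@8, authorship .1.12.2.3.3
After op 7 (move_left): buffer="xcatcgtacst" (len 11), cursors c1@0 c2@3 c3@7, authorship .1.12.2.3.3
After op 8 (move_right): buffer="xcatcgtacst" (len 11), cursors c1@1 c2@4 c3@8, authorship .1.12.2.3.3
Authorship (.=original, N=cursor N): . 1 . 1 2 . 2 . 3 . 3
Index 3: author = 1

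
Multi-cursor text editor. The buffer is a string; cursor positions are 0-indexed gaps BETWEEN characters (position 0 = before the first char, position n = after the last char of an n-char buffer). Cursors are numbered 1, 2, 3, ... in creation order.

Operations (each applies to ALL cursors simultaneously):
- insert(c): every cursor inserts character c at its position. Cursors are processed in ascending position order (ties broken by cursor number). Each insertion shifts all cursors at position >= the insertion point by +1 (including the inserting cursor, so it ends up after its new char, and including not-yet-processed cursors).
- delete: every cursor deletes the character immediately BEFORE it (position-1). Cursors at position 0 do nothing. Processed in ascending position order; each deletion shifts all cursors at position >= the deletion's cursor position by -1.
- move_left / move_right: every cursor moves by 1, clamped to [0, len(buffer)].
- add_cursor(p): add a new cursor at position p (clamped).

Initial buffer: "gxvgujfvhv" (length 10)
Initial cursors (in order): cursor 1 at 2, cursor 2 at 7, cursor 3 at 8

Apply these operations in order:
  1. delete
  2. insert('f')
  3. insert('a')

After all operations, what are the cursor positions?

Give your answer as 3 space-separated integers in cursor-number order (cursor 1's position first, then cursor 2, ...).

Answer: 3 11 11

Derivation:
After op 1 (delete): buffer="gvgujhv" (len 7), cursors c1@1 c2@5 c3@5, authorship .......
After op 2 (insert('f')): buffer="gfvgujffhv" (len 10), cursors c1@2 c2@8 c3@8, authorship .1....23..
After op 3 (insert('a')): buffer="gfavgujffaahv" (len 13), cursors c1@3 c2@11 c3@11, authorship .11....2323..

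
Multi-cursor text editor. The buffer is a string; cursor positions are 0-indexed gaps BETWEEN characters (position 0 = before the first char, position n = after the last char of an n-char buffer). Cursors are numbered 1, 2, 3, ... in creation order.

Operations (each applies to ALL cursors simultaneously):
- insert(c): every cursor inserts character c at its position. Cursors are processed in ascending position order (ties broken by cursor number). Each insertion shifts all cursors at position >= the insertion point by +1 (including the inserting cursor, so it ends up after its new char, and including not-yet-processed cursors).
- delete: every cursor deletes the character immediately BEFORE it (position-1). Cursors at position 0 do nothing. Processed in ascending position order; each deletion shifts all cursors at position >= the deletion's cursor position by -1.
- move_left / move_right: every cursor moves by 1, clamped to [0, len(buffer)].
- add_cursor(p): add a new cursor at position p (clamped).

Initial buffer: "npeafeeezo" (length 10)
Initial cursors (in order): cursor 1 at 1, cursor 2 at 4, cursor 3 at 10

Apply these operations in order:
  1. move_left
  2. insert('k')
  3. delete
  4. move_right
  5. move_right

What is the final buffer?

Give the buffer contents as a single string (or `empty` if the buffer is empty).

After op 1 (move_left): buffer="npeafeeezo" (len 10), cursors c1@0 c2@3 c3@9, authorship ..........
After op 2 (insert('k')): buffer="knpekafeeezko" (len 13), cursors c1@1 c2@5 c3@12, authorship 1...2......3.
After op 3 (delete): buffer="npeafeeezo" (len 10), cursors c1@0 c2@3 c3@9, authorship ..........
After op 4 (move_right): buffer="npeafeeezo" (len 10), cursors c1@1 c2@4 c3@10, authorship ..........
After op 5 (move_right): buffer="npeafeeezo" (len 10), cursors c1@2 c2@5 c3@10, authorship ..........

Answer: npeafeeezo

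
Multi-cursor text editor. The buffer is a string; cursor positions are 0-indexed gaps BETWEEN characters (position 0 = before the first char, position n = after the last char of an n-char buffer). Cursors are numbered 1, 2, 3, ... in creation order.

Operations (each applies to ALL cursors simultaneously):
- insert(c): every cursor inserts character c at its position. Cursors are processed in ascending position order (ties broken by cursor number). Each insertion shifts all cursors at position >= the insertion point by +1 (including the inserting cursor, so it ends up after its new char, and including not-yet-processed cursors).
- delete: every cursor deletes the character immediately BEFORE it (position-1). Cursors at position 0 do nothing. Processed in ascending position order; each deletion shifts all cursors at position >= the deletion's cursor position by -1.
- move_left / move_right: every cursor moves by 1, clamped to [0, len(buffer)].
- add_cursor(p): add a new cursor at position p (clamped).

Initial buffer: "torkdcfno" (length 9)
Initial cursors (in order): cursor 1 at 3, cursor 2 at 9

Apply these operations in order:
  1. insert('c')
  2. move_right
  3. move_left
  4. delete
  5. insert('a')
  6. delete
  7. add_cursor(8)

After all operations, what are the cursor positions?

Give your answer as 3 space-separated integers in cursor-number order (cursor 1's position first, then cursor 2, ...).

After op 1 (insert('c')): buffer="torckdcfnoc" (len 11), cursors c1@4 c2@11, authorship ...1......2
After op 2 (move_right): buffer="torckdcfnoc" (len 11), cursors c1@5 c2@11, authorship ...1......2
After op 3 (move_left): buffer="torckdcfnoc" (len 11), cursors c1@4 c2@10, authorship ...1......2
After op 4 (delete): buffer="torkdcfnc" (len 9), cursors c1@3 c2@8, authorship ........2
After op 5 (insert('a')): buffer="torakdcfnac" (len 11), cursors c1@4 c2@10, authorship ...1.....22
After op 6 (delete): buffer="torkdcfnc" (len 9), cursors c1@3 c2@8, authorship ........2
After op 7 (add_cursor(8)): buffer="torkdcfnc" (len 9), cursors c1@3 c2@8 c3@8, authorship ........2

Answer: 3 8 8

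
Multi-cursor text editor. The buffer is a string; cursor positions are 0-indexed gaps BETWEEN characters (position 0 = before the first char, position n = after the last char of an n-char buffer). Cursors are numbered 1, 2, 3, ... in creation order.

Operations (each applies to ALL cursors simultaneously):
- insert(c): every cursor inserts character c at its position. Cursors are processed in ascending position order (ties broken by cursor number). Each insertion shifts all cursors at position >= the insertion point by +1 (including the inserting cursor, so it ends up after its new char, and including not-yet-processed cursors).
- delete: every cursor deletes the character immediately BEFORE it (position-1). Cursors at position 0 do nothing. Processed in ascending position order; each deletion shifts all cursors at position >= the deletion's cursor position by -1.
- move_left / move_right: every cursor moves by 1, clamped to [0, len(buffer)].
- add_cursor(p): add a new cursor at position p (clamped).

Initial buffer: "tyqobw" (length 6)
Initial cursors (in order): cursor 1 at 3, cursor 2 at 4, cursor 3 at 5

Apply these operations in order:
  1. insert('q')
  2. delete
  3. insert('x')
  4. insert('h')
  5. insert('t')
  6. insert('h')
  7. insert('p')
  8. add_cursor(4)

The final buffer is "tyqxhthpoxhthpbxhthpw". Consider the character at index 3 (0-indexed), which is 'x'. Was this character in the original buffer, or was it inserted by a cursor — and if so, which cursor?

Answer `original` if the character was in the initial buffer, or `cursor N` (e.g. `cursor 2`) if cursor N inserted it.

Answer: cursor 1

Derivation:
After op 1 (insert('q')): buffer="tyqqoqbqw" (len 9), cursors c1@4 c2@6 c3@8, authorship ...1.2.3.
After op 2 (delete): buffer="tyqobw" (len 6), cursors c1@3 c2@4 c3@5, authorship ......
After op 3 (insert('x')): buffer="tyqxoxbxw" (len 9), cursors c1@4 c2@6 c3@8, authorship ...1.2.3.
After op 4 (insert('h')): buffer="tyqxhoxhbxhw" (len 12), cursors c1@5 c2@8 c3@11, authorship ...11.22.33.
After op 5 (insert('t')): buffer="tyqxhtoxhtbxhtw" (len 15), cursors c1@6 c2@10 c3@14, authorship ...111.222.333.
After op 6 (insert('h')): buffer="tyqxhthoxhthbxhthw" (len 18), cursors c1@7 c2@12 c3@17, authorship ...1111.2222.3333.
After op 7 (insert('p')): buffer="tyqxhthpoxhthpbxhthpw" (len 21), cursors c1@8 c2@14 c3@20, authorship ...11111.22222.33333.
After op 8 (add_cursor(4)): buffer="tyqxhthpoxhthpbxhthpw" (len 21), cursors c4@4 c1@8 c2@14 c3@20, authorship ...11111.22222.33333.
Authorship (.=original, N=cursor N): . . . 1 1 1 1 1 . 2 2 2 2 2 . 3 3 3 3 3 .
Index 3: author = 1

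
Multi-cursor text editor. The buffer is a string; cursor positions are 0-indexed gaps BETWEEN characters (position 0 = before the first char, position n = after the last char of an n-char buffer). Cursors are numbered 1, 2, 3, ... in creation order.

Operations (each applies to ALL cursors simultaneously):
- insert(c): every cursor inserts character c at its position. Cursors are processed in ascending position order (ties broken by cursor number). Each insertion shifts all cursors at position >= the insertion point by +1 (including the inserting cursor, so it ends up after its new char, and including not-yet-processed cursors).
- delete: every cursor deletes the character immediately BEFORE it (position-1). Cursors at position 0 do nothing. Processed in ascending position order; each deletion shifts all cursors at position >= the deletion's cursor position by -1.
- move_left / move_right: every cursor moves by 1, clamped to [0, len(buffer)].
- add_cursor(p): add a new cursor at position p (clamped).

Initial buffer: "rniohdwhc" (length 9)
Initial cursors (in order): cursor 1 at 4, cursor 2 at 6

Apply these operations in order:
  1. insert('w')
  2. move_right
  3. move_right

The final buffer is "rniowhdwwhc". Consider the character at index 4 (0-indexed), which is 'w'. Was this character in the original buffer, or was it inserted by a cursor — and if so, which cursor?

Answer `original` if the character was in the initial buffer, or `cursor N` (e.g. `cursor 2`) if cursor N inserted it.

After op 1 (insert('w')): buffer="rniowhdwwhc" (len 11), cursors c1@5 c2@8, authorship ....1..2...
After op 2 (move_right): buffer="rniowhdwwhc" (len 11), cursors c1@6 c2@9, authorship ....1..2...
After op 3 (move_right): buffer="rniowhdwwhc" (len 11), cursors c1@7 c2@10, authorship ....1..2...
Authorship (.=original, N=cursor N): . . . . 1 . . 2 . . .
Index 4: author = 1

Answer: cursor 1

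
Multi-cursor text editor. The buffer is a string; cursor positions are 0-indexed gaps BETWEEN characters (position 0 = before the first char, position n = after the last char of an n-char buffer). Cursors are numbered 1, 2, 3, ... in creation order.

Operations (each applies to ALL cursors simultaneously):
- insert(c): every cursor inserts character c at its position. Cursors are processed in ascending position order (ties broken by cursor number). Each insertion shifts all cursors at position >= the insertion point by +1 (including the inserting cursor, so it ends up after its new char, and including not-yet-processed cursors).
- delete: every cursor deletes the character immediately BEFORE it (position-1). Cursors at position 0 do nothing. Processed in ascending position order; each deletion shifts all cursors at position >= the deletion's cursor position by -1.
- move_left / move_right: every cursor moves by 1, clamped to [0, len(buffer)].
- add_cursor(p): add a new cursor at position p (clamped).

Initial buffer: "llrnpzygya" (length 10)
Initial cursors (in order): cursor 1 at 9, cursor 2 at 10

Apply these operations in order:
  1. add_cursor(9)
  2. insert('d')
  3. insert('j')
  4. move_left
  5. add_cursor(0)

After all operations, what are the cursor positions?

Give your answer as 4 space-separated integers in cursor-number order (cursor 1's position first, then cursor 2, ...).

Answer: 12 15 12 0

Derivation:
After op 1 (add_cursor(9)): buffer="llrnpzygya" (len 10), cursors c1@9 c3@9 c2@10, authorship ..........
After op 2 (insert('d')): buffer="llrnpzygyddad" (len 13), cursors c1@11 c3@11 c2@13, authorship .........13.2
After op 3 (insert('j')): buffer="llrnpzygyddjjadj" (len 16), cursors c1@13 c3@13 c2@16, authorship .........1313.22
After op 4 (move_left): buffer="llrnpzygyddjjadj" (len 16), cursors c1@12 c3@12 c2@15, authorship .........1313.22
After op 5 (add_cursor(0)): buffer="llrnpzygyddjjadj" (len 16), cursors c4@0 c1@12 c3@12 c2@15, authorship .........1313.22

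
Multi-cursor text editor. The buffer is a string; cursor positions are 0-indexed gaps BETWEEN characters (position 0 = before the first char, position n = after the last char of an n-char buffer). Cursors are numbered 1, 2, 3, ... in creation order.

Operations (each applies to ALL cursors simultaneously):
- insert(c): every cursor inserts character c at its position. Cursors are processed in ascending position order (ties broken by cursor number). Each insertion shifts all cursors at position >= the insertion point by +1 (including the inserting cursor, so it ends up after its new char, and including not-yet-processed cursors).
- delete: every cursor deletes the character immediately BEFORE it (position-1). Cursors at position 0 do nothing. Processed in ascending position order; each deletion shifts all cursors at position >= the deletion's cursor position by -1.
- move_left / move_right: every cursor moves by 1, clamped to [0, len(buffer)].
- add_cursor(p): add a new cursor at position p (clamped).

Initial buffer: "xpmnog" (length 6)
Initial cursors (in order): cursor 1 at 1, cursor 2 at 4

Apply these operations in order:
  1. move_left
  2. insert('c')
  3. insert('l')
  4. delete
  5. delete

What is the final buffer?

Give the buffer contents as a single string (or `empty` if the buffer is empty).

After op 1 (move_left): buffer="xpmnog" (len 6), cursors c1@0 c2@3, authorship ......
After op 2 (insert('c')): buffer="cxpmcnog" (len 8), cursors c1@1 c2@5, authorship 1...2...
After op 3 (insert('l')): buffer="clxpmclnog" (len 10), cursors c1@2 c2@7, authorship 11...22...
After op 4 (delete): buffer="cxpmcnog" (len 8), cursors c1@1 c2@5, authorship 1...2...
After op 5 (delete): buffer="xpmnog" (len 6), cursors c1@0 c2@3, authorship ......

Answer: xpmnog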